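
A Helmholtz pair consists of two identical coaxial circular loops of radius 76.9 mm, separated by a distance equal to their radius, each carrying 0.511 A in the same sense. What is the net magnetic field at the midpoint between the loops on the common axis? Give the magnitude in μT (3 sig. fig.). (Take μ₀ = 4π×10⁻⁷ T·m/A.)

B ≈ 5.98 μT

Each loop contributes B = μ₀IR²/[2(R²+z²)^(3/2)] on the axis, with z measured from that loop.
Loop 1 (z = 0.03845 m): B₁ = 2.99×10⁻⁶ T. Loop 2 (z = 0.03845 m): B₂ = 2.99×10⁻⁶ T.
The fields add: B = B₁ + B₂ = 5.98×10⁻⁶ T.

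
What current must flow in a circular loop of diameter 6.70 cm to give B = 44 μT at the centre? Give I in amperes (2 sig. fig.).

At the centre of a circular loop B = μ₀I/(2R), so I = 2RB/μ₀.
With R = 0.0335 m, I = 2 × 0.0335 × 4.40×10⁻⁵ / (4π×10⁻⁷) = 2.35 A.

I ≈ 2.3 A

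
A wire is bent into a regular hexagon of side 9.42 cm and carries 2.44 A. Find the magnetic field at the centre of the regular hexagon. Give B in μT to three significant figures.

Each side is a finite straight segment at perpendicular distance d = a/(2 tan(π/6)) = 0.08158 m from the centre, with end-angles ±π/6.
One side contributes B₁ = (μ₀I/4πd)·2 sin(π/6) = 2.99×10⁻⁶ T.
All 6 sides add in the same direction: B = 6 × 2.99×10⁻⁶ = 1.79×10⁻⁵ T.

B ≈ 17.9 μT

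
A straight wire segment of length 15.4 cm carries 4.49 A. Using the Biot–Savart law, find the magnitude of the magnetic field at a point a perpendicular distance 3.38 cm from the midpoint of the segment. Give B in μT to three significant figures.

For a finite straight segment, B = (μ₀I/4πd)(sinθ₁ + sinθ₂), where θ₁, θ₂ are the angles from the perpendicular to each end.
The perpendicular from the point meets the wire at its midpoint, so each end is L/2 = 0.077 m away along the wire.
sinθ₁ = 0.077/√(0.077²+0.0338²) = 0.9157; sinθ₂ = 0.077/√(0.077²+0.0338²) = 0.9157.
B = (4π×10⁻⁷ × 4.49) / (4π × 0.0338) × (0.9157 + 0.9157) = 2.43×10⁻⁵ T.

B ≈ 24.3 μT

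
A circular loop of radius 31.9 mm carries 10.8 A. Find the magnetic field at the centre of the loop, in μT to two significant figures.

At the centre of a circular loop the Biot–Savart law gives B = μ₀I/(2R).
B = (4π×10⁻⁷ × 10.8) / (2 × 0.0319) = 2.13×10⁻⁴ T.

B ≈ 210 μT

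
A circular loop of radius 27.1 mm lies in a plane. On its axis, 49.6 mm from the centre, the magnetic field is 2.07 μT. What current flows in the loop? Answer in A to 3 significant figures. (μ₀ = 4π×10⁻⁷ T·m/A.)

I ≈ 0.810 A

On the axis of a loop, B = μ₀IR²/[2(R²+z²)^(3/2)], so I = 2B(R²+z²)^(3/2)/(μ₀R²).
R² + z² = 0.0007344 + 0.00246 = 0.003195 m²; raised to 3/2 gives 1.81×10⁻⁴ m³.
I = 2 × 2.07×10⁻⁶ × 1.81×10⁻⁴ / (1.26×10⁻⁶ × 0.0007344) = 0.810 A.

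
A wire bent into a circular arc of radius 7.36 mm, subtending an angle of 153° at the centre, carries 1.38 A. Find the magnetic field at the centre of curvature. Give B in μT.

The Biot–Savart field of a circular arc at its centre is B = μ₀Iφ/(4πR), with φ = 2.67 rad.
B = (4π×10⁻⁷ × 1.38 × 2.67) / (4π × 0.00736) = 5.01×10⁻⁵ T.

B ≈ 50.1 μT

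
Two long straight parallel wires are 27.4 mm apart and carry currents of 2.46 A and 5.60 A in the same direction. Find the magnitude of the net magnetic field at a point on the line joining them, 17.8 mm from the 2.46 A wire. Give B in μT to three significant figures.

Each long wire gives B = μ₀I/(2πd). Distances are d₁ = 0.0178 m and d₂ = 0.0096 m.
B₁ = 2.76×10⁻⁵ T, B₂ = 1.17×10⁻⁴ T.
Between parallel currents the two contributions point in opposite directions, so they subtract. B = |B₁ − B₂| = |2.76×10⁻⁵ − 1.17×10⁻⁴| = 8.90×10⁻⁵ T.

B ≈ 89.0 μT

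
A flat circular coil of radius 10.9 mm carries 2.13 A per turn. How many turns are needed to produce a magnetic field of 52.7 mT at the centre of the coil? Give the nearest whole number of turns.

N = 429

For an N-turn coil, B = Nμ₀I/(2R). A single turn gives B₁ = 1.23×10⁻⁴ T with R = 0.0109 m.
N = B/B₁ = 5.27×10⁻² / 1.23×10⁻⁴ = 429.22.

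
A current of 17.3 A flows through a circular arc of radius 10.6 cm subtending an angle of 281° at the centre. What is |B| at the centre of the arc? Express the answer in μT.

B ≈ 80.0 μT

The Biot–Savart field of a circular arc at its centre is B = μ₀Iφ/(4πR), with φ = 4.904 rad.
B = (4π×10⁻⁷ × 17.3 × 4.904) / (4π × 0.106) = 8.00×10⁻⁵ T.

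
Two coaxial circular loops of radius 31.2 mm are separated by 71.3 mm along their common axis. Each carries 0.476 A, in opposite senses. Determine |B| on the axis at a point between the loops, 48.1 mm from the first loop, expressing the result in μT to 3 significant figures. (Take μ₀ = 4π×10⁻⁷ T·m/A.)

B ≈ 3.41 μT

Each loop contributes B = μ₀IR²/[2(R²+z²)^(3/2)] on the axis, with z measured from that loop.
Loop 1 (z = 0.0481 m): B₁ = 1.54×10⁻⁶ T. Loop 2 (z = 0.0232 m): B₂ = 4.95×10⁻⁶ T.
The fields oppose: B = |B₁ − B₂| = 3.41×10⁻⁶ T.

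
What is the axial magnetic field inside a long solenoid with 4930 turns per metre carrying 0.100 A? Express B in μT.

B ≈ 620 μT

Inside a long solenoid, B = μ₀nI with n = 4930 turns/m.
B = 4π×10⁻⁷ × 4930 × 0.100 = 6.20×10⁻⁴ T.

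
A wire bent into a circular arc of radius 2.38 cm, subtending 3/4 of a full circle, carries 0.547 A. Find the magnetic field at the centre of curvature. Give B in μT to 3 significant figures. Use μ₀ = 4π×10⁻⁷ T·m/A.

B ≈ 10.8 μT

The Biot–Savart field of a circular arc at its centre is B = μ₀Iφ/(4πR), with φ = 4.712 rad.
B = (4π×10⁻⁷ × 0.547 × 4.712) / (4π × 0.0238) = 1.08×10⁻⁵ T.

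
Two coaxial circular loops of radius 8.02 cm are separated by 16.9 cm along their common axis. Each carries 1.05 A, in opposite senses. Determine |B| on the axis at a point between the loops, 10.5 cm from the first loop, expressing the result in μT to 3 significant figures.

Each loop contributes B = μ₀IR²/[2(R²+z²)^(3/2)] on the axis, with z measured from that loop.
Loop 1 (z = 0.105 m): B₁ = 1.84×10⁻⁶ T. Loop 2 (z = 0.064 m): B₂ = 3.93×10⁻⁶ T.
The fields oppose: B = |B₁ − B₂| = 2.09×10⁻⁶ T.

B ≈ 2.09 μT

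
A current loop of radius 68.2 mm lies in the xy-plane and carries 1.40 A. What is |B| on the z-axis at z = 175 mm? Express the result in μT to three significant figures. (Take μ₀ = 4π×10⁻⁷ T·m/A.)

B ≈ 0.618 μT

On the axis of a circular loop, B = μ₀IR² / [2(R²+z²)^(3/2)].
R² + z² = (0.0682)² + (0.175)² = 0.03528 m², and (R²+z²)^(3/2) = 6.63×10⁻³ m³.
B = (4π×10⁻⁷ × 1.40 × 0.004651) / (2 × 6.63×10⁻³) = 6.18×10⁻⁷ T.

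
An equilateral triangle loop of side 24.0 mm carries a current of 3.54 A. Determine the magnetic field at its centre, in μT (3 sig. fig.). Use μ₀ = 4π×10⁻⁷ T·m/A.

B ≈ 265 μT

Each side is a finite straight segment at perpendicular distance d = a/(2 tan(π/3)) = 0.006928 m from the centre, with end-angles ±π/3.
One side contributes B₁ = (μ₀I/4πd)·2 sin(π/3) = 8.85×10⁻⁵ T.
All 3 sides add in the same direction: B = 3 × 8.85×10⁻⁵ = 2.65×10⁻⁴ T.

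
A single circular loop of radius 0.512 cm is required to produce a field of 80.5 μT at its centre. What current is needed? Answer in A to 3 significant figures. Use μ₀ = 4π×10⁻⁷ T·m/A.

At the centre of a circular loop B = μ₀I/(2R), so I = 2RB/μ₀.
With R = 0.00512 m, I = 2 × 0.00512 × 8.05×10⁻⁵ / (4π×10⁻⁷) = 0.656 A.

I ≈ 0.656 A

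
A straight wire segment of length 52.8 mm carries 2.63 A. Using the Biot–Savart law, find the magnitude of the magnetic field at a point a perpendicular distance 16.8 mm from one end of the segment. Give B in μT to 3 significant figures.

For a finite straight segment, B = (μ₀I/4πd)(sinθ₁ + sinθ₂), where θ₁, θ₂ are the angles from the perpendicular to each end.
The perpendicular foot is at one end, so the two end-offsets along the wire are 0 and L = 0.0528 m.
sinθ₁ = 0/√(0²+0.0168²) = 0.0000; sinθ₂ = 0.0528/√(0.0528²+0.0168²) = 0.9529.
B = (4π×10⁻⁷ × 2.63) / (4π × 0.0168) × (0.0000 + 0.9529) = 1.49×10⁻⁵ T.

B ≈ 14.9 μT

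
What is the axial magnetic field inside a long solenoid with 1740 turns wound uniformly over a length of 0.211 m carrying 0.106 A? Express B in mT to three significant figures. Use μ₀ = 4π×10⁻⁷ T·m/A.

Inside a long solenoid, B = μ₀nI with n = 8246 turns/m.
B = 4π×10⁻⁷ × 8246 × 0.106 = 1.10×10⁻³ T.

B ≈ 1.10 mT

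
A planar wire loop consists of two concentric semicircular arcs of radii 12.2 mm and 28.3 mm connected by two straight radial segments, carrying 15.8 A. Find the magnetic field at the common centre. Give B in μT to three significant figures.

B ≈ 231 μT

The radial connectors point toward the centre, so dl × r̂ = 0 and they contribute nothing.
Each semicircle gives μ₀I/(4R): inner arc 4.07×10⁻⁴ T, outer arc 1.75×10⁻⁴ T.
The two arcs carry current in opposite angular senses, so their fields oppose: B = |4.07×10⁻⁴ − 1.75×10⁻⁴| = 2.31×10⁻⁴ T.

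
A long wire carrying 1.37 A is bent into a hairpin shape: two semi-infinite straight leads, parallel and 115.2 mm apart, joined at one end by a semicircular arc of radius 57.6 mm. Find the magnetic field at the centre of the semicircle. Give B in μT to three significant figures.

The semicircular arc contributes B_arc = μ₀I·π/(4πR) = μ₀I/(4R) = 7.47×10⁻⁶ T.
Each semi-infinite lead is at perpendicular distance R = 0.0576 m from the centre, with the perpendicular foot at its near end, so it contributes μ₀I/(4πR); both point the same way, together 4.76×10⁻⁶ T.
Arc and leads all point the same direction: B = 7.47×10⁻⁶ + 4.76×10⁻⁶ = 1.22×10⁻⁵ T.

B ≈ 12.2 μT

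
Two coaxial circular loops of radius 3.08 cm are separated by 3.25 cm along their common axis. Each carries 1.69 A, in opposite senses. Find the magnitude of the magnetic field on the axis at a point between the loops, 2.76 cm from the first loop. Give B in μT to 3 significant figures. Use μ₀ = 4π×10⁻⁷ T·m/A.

B ≈ 19.0 μT

Each loop contributes B = μ₀IR²/[2(R²+z²)^(3/2)] on the axis, with z measured from that loop.
Loop 1 (z = 0.0276 m): B₁ = 1.42×10⁻⁵ T. Loop 2 (z = 0.0049 m): B₂ = 3.32×10⁻⁵ T.
The fields oppose: B = |B₁ − B₂| = 1.90×10⁻⁵ T.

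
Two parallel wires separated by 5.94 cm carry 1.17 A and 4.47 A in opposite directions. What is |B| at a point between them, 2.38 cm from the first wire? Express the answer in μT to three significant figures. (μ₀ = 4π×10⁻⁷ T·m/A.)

B ≈ 34.9 μT

Each long wire gives B = μ₀I/(2πd). Distances are d₁ = 0.0238 m and d₂ = 0.0356 m.
B₁ = 9.83×10⁻⁶ T, B₂ = 2.51×10⁻⁵ T.
Between antiparallel currents both contributions point the same way, so they add. B = B₁ + B₂ = 9.83×10⁻⁶ + 2.51×10⁻⁵ = 3.49×10⁻⁵ T.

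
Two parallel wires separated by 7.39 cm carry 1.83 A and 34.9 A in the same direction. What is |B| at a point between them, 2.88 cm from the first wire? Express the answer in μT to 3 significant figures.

Each long wire gives B = μ₀I/(2πd). Distances are d₁ = 0.0288 m and d₂ = 0.0451 m.
B₁ = 1.27×10⁻⁵ T, B₂ = 1.55×10⁻⁴ T.
Between parallel currents the two contributions point in opposite directions, so they subtract. B = |B₁ − B₂| = |1.27×10⁻⁵ − 1.55×10⁻⁴| = 1.42×10⁻⁴ T.

B ≈ 142 μT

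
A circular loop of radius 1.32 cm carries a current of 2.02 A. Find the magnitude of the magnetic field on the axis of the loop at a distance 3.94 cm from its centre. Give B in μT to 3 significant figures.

B ≈ 3.08 μT

On the axis of a circular loop, B = μ₀IR² / [2(R²+z²)^(3/2)].
R² + z² = (0.0132)² + (0.0394)² = 0.001727 m², and (R²+z²)^(3/2) = 7.17×10⁻⁵ m³.
B = (4π×10⁻⁷ × 2.02 × 0.0001742) / (2 × 7.17×10⁻⁵) = 3.08×10⁻⁶ T.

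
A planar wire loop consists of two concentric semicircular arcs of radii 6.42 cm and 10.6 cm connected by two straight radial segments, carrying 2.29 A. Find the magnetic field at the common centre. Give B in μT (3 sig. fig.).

The radial connectors point toward the centre, so dl × r̂ = 0 and they contribute nothing.
Each semicircle gives μ₀I/(4R): inner arc 1.12×10⁻⁵ T, outer arc 6.79×10⁻⁶ T.
The two arcs carry current in opposite angular senses, so their fields oppose: B = |1.12×10⁻⁵ − 6.79×10⁻⁶| = 4.42×10⁻⁶ T.

B ≈ 4.42 μT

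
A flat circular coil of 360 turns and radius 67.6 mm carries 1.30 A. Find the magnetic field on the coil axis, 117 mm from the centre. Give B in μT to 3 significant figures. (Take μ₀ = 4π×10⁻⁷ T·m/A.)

B ≈ 545 μT

For an N-turn flat coil, B = Nμ₀IR²/[2(R²+z²)^(3/2)] with R = 0.0676 m, z = 0.117 m.
B = 360 × 1.51×10⁻⁶ T = 5.45×10⁻⁴ T.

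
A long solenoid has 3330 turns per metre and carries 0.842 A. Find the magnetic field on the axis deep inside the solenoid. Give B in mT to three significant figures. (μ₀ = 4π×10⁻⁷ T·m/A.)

B ≈ 3.52 mT

Inside a long solenoid, B = μ₀nI with n = 3330 turns/m.
B = 4π×10⁻⁷ × 3330 × 0.842 = 3.52×10⁻³ T.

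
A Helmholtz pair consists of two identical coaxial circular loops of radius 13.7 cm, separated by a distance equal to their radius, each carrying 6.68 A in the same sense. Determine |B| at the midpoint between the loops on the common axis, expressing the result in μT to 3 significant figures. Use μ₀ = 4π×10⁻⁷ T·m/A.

B ≈ 43.8 μT

Each loop contributes B = μ₀IR²/[2(R²+z²)^(3/2)] on the axis, with z measured from that loop.
Loop 1 (z = 0.0685 m): B₁ = 2.19×10⁻⁵ T. Loop 2 (z = 0.0685 m): B₂ = 2.19×10⁻⁵ T.
The fields add: B = B₁ + B₂ = 4.38×10⁻⁵ T.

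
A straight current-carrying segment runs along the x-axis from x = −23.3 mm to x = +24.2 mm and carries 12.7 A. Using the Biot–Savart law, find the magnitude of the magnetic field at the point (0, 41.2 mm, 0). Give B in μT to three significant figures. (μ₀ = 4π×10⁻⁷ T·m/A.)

B ≈ 30.8 μT

For a finite straight segment, B = (μ₀I/4πd)(sinθ₁ + sinθ₂), where θ₁, θ₂ are the angles from the perpendicular to each end.
The perpendicular distance is d = 0.0412 m; the end-offsets along the wire are a = 0.0233 m and b = 0.0242 m.
sinθ₁ = 0.0233/√(0.0233²+0.0412²) = 0.4923; sinθ₂ = 0.0242/√(0.0242²+0.0412²) = 0.5065.
B = (4π×10⁻⁷ × 12.7) / (4π × 0.0412) × (0.4923 + 0.5065) = 3.08×10⁻⁵ T.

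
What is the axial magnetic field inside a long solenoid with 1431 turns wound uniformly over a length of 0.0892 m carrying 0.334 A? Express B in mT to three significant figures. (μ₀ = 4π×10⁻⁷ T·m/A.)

B ≈ 6.73 mT

Inside a long solenoid, B = μ₀nI with n = 1.604×10⁴ turns/m.
B = 4π×10⁻⁷ × 1.604×10⁴ × 0.334 = 6.73×10⁻³ T.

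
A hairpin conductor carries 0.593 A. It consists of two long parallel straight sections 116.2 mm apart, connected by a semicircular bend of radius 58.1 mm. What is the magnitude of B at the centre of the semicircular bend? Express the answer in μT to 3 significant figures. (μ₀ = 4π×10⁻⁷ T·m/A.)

B ≈ 5.25 μT

The semicircular arc contributes B_arc = μ₀I·π/(4πR) = μ₀I/(4R) = 3.21×10⁻⁶ T.
Each semi-infinite lead is at perpendicular distance R = 0.0581 m from the centre, with the perpendicular foot at its near end, so it contributes μ₀I/(4πR); both point the same way, together 2.04×10⁻⁶ T.
Arc and leads all point the same direction: B = 3.21×10⁻⁶ + 2.04×10⁻⁶ = 5.25×10⁻⁶ T.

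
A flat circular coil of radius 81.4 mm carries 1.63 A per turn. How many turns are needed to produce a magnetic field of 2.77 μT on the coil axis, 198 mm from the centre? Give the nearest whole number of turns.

N = 4

For an N-turn coil, B = Nμ₀IR²/[2(R²+z²)^(3/2)]. A single turn gives B₁ = 6.92×10⁻⁷ T with R = 0.0814 m, z = 0.198 m.
N = B/B₁ = 2.77×10⁻⁶ / 6.92×10⁻⁷ = 4.00.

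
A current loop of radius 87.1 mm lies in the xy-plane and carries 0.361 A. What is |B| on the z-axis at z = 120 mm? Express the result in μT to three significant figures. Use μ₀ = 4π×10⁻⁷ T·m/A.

B ≈ 0.528 μT

On the axis of a circular loop, B = μ₀IR² / [2(R²+z²)^(3/2)].
R² + z² = (0.0871)² + (0.12)² = 0.02199 m², and (R²+z²)^(3/2) = 3.26×10⁻³ m³.
B = (4π×10⁻⁷ × 0.361 × 0.007586) / (2 × 3.26×10⁻³) = 5.28×10⁻⁷ T.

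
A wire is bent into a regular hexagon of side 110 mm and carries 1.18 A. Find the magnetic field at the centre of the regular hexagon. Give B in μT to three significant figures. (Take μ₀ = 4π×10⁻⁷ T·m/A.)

B ≈ 7.43 μT

Each side is a finite straight segment at perpendicular distance d = a/(2 tan(π/6)) = 0.09526 m from the centre, with end-angles ±π/6.
One side contributes B₁ = (μ₀I/4πd)·2 sin(π/6) = 1.24×10⁻⁶ T.
All 6 sides add in the same direction: B = 6 × 1.24×10⁻⁶ = 7.43×10⁻⁶ T.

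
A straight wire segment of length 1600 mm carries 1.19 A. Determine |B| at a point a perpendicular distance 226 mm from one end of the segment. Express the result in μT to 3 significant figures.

B ≈ 0.521 μT

For a finite straight segment, B = (μ₀I/4πd)(sinθ₁ + sinθ₂), where θ₁, θ₂ are the angles from the perpendicular to each end.
The perpendicular foot is at one end, so the two end-offsets along the wire are 0 and L = 1.6 m.
sinθ₁ = 0/√(0²+0.226²) = 0.0000; sinθ₂ = 1.6/√(1.6²+0.226²) = 0.9902.
B = (4π×10⁻⁷ × 1.19) / (4π × 0.226) × (0.0000 + 0.9902) = 5.21×10⁻⁷ T.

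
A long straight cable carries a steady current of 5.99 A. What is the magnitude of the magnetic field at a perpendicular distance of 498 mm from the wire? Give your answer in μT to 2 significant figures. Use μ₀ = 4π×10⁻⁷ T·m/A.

For an infinitely long straight wire, B = μ₀I/(2πd).
B = (4π×10⁻⁷ × 5.99) / (2π × 0.498) = 2.41×10⁻⁶ T.

B ≈ 2.4 μT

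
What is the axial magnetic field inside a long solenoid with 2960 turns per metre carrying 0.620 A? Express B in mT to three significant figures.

B ≈ 2.31 mT

Inside a long solenoid, B = μ₀nI with n = 2960 turns/m.
B = 4π×10⁻⁷ × 2960 × 0.620 = 2.31×10⁻³ T.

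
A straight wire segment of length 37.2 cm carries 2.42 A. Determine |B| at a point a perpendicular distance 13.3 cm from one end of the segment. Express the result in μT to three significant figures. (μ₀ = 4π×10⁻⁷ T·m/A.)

For a finite straight segment, B = (μ₀I/4πd)(sinθ₁ + sinθ₂), where θ₁, θ₂ are the angles from the perpendicular to each end.
The perpendicular foot is at one end, so the two end-offsets along the wire are 0 and L = 0.372 m.
sinθ₁ = 0/√(0²+0.133²) = 0.0000; sinθ₂ = 0.372/√(0.372²+0.133²) = 0.9416.
B = (4π×10⁻⁷ × 2.42) / (4π × 0.133) × (0.0000 + 0.9416) = 1.71×10⁻⁶ T.

B ≈ 1.71 μT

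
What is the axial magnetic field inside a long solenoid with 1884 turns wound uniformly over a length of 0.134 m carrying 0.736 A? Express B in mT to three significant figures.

Inside a long solenoid, B = μ₀nI with n = 1.406×10⁴ turns/m.
B = 4π×10⁻⁷ × 1.406×10⁴ × 0.736 = 1.30×10⁻² T.

B ≈ 13.0 mT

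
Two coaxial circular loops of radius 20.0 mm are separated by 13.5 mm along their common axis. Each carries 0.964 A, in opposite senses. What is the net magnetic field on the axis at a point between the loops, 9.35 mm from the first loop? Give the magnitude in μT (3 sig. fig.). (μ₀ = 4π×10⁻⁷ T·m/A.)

Each loop contributes B = μ₀IR²/[2(R²+z²)^(3/2)] on the axis, with z measured from that loop.
Loop 1 (z = 0.00935 m): B₁ = 2.25×10⁻⁵ T. Loop 2 (z = 0.00415 m): B₂ = 2.84×10⁻⁵ T.
The fields oppose: B = |B₁ − B₂| = 5.91×10⁻⁶ T.

B ≈ 5.91 μT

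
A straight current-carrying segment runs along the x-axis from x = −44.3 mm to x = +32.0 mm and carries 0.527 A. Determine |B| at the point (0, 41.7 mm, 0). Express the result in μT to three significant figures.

For a finite straight segment, B = (μ₀I/4πd)(sinθ₁ + sinθ₂), where θ₁, θ₂ are the angles from the perpendicular to each end.
The perpendicular distance is d = 0.0417 m; the end-offsets along the wire are a = 0.0443 m and b = 0.032 m.
sinθ₁ = 0.0443/√(0.0443²+0.0417²) = 0.7282; sinθ₂ = 0.032/√(0.032²+0.0417²) = 0.6088.
B = (4π×10⁻⁷ × 0.527) / (4π × 0.0417) × (0.7282 + 0.6088) = 1.69×10⁻⁶ T.

B ≈ 1.69 μT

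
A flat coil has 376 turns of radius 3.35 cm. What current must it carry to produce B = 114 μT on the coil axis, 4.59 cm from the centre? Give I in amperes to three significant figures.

I ≈ 0.0789 A

For an N-turn coil, B = Nμ₀IR²/[2(R²+z²)^(3/2)] with R = 0.0335 m, z = 0.0459 m, so I = 2B(R²+z²)^(3/2)/(Nμ₀R²) = 2 × 1.14×10⁻⁴ × 1.83×10⁻⁴ / (376 × 4π×10⁻⁷ × 0.001122) = 7.89×10⁻² A.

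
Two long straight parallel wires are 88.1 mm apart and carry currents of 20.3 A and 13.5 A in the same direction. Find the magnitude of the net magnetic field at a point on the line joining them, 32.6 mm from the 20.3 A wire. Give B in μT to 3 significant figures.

B ≈ 75.9 μT

Each long wire gives B = μ₀I/(2πd). Distances are d₁ = 0.0326 m and d₂ = 0.0555 m.
B₁ = 1.25×10⁻⁴ T, B₂ = 4.86×10⁻⁵ T.
Between parallel currents the two contributions point in opposite directions, so they subtract. B = |B₁ − B₂| = |1.25×10⁻⁴ − 4.86×10⁻⁵| = 7.59×10⁻⁵ T.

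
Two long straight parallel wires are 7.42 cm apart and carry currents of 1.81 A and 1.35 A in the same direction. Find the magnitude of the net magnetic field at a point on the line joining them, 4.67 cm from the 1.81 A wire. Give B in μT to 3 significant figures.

Each long wire gives B = μ₀I/(2πd). Distances are d₁ = 0.0467 m and d₂ = 0.0275 m.
B₁ = 7.75×10⁻⁶ T, B₂ = 9.82×10⁻⁶ T.
Between parallel currents the two contributions point in opposite directions, so they subtract. B = |B₁ − B₂| = |7.75×10⁻⁶ − 9.82×10⁻⁶| = 2.07×10⁻⁶ T.

B ≈ 2.07 μT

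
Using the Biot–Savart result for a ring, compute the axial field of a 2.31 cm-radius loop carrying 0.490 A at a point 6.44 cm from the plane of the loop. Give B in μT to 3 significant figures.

On the axis of a circular loop, B = μ₀IR² / [2(R²+z²)^(3/2)].
R² + z² = (0.0231)² + (0.0644)² = 0.004681 m², and (R²+z²)^(3/2) = 3.20×10⁻⁴ m³.
B = (4π×10⁻⁷ × 0.490 × 0.0005336) / (2 × 3.20×10⁻⁴) = 5.13×10⁻⁷ T.

B ≈ 0.513 μT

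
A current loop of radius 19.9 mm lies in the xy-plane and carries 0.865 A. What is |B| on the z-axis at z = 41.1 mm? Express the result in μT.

On the axis of a circular loop, B = μ₀IR² / [2(R²+z²)^(3/2)].
R² + z² = (0.0199)² + (0.0411)² = 0.002085 m², and (R²+z²)^(3/2) = 9.52×10⁻⁵ m³.
B = (4π×10⁻⁷ × 0.865 × 0.000396) / (2 × 9.52×10⁻⁵) = 2.26×10⁻⁶ T.

B ≈ 2.26 μT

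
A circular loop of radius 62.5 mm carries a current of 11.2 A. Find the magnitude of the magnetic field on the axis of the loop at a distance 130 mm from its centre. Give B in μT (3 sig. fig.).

On the axis of a circular loop, B = μ₀IR² / [2(R²+z²)^(3/2)].
R² + z² = (0.0625)² + (0.13)² = 0.02081 m², and (R²+z²)^(3/2) = 3.00×10⁻³ m³.
B = (4π×10⁻⁷ × 11.2 × 0.003906) / (2 × 3.00×10⁻³) = 9.16×10⁻⁶ T.

B ≈ 9.16 μT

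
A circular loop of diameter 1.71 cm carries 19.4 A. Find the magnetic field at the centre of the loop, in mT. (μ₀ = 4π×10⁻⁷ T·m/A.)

At the centre of a circular loop the Biot–Savart law gives B = μ₀I/(2R) (so R = 0.00855 m).
B = (4π×10⁻⁷ × 19.4) / (2 × 0.00855) = 1.43×10⁻³ T.

B ≈ 1.43 mT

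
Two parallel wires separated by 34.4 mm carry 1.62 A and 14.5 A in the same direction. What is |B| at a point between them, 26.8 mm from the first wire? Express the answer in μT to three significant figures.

B ≈ 369 μT

Each long wire gives B = μ₀I/(2πd). Distances are d₁ = 0.0268 m and d₂ = 0.0076 m.
B₁ = 1.21×10⁻⁵ T, B₂ = 3.82×10⁻⁴ T.
Between parallel currents the two contributions point in opposite directions, so they subtract. B = |B₁ − B₂| = |1.21×10⁻⁵ − 3.82×10⁻⁴| = 3.69×10⁻⁴ T.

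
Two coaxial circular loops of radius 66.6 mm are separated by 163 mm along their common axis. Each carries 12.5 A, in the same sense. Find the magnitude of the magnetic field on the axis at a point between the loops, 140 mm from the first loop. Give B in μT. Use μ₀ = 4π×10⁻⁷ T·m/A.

B ≈ 109 μT

Each loop contributes B = μ₀IR²/[2(R²+z²)^(3/2)] on the axis, with z measured from that loop.
Loop 1 (z = 0.14 m): B₁ = 9.35×10⁻⁶ T. Loop 2 (z = 0.023 m): B₂ = 9.96×10⁻⁵ T.
The fields add: B = B₁ + B₂ = 1.09×10⁻⁴ T.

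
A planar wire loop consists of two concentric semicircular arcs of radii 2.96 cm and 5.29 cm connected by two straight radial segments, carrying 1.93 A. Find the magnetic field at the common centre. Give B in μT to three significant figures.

B ≈ 9.02 μT

The radial connectors point toward the centre, so dl × r̂ = 0 and they contribute nothing.
Each semicircle gives μ₀I/(4R): inner arc 2.05×10⁻⁵ T, outer arc 1.15×10⁻⁵ T.
The two arcs carry current in opposite angular senses, so their fields oppose: B = |2.05×10⁻⁵ − 1.15×10⁻⁵| = 9.02×10⁻⁶ T.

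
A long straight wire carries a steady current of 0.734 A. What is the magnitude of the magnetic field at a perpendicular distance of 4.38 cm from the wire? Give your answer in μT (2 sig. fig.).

For an infinitely long straight wire, B = μ₀I/(2πd).
B = (4π×10⁻⁷ × 0.734) / (2π × 0.0438) = 3.35×10⁻⁶ T.

B ≈ 3.4 μT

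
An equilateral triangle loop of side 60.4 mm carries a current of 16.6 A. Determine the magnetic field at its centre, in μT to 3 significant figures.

Each side is a finite straight segment at perpendicular distance d = a/(2 tan(π/3)) = 0.01744 m from the centre, with end-angles ±π/3.
One side contributes B₁ = (μ₀I/4πd)·2 sin(π/3) = 1.65×10⁻⁴ T.
All 3 sides add in the same direction: B = 3 × 1.65×10⁻⁴ = 4.95×10⁻⁴ T.

B ≈ 495 μT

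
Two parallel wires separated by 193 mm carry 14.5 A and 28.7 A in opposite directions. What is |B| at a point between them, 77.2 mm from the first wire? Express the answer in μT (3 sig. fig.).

B ≈ 87.1 μT

Each long wire gives B = μ₀I/(2πd). Distances are d₁ = 0.0772 m and d₂ = 0.1158 m.
B₁ = 3.76×10⁻⁵ T, B₂ = 4.96×10⁻⁵ T.
Between antiparallel currents both contributions point the same way, so they add. B = B₁ + B₂ = 3.76×10⁻⁵ + 4.96×10⁻⁵ = 8.71×10⁻⁵ T.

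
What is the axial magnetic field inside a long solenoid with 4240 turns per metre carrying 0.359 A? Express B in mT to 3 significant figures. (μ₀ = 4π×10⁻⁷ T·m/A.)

Inside a long solenoid, B = μ₀nI with n = 4240 turns/m.
B = 4π×10⁻⁷ × 4240 × 0.359 = 1.91×10⁻³ T.

B ≈ 1.91 mT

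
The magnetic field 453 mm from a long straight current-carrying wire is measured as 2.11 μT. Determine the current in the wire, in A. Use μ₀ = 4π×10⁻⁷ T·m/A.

For a long straight wire B = μ₀I/(2πd), so I = 2πdB/μ₀.
I = 2π × 0.453 × 2.11×10⁻⁶ / (4π×10⁻⁷) = 4.78 A.

I ≈ 4.78 A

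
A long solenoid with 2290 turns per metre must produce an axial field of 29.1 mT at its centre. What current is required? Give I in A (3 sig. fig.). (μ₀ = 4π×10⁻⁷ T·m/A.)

Inside a long solenoid B = μ₀nI with n = 2290 m⁻¹, so I = B/(μ₀n).
I = 2.91×10⁻² / (4π×10⁻⁷ × 2290) = 10.1 A.

I ≈ 10.1 A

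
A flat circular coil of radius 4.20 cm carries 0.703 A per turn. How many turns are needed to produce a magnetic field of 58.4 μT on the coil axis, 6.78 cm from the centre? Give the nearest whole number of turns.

For an N-turn coil, B = Nμ₀IR²/[2(R²+z²)^(3/2)]. A single turn gives B₁ = 1.54×10⁻⁶ T with R = 0.042 m, z = 0.0678 m.
N = B/B₁ = 5.84×10⁻⁵ / 1.54×10⁻⁶ = 38.02.

N = 38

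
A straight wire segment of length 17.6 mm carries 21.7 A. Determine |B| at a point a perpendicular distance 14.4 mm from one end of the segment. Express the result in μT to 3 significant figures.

B ≈ 117 μT

For a finite straight segment, B = (μ₀I/4πd)(sinθ₁ + sinθ₂), where θ₁, θ₂ are the angles from the perpendicular to each end.
The perpendicular foot is at one end, so the two end-offsets along the wire are 0 and L = 0.0176 m.
sinθ₁ = 0/√(0²+0.0144²) = 0.0000; sinθ₂ = 0.0176/√(0.0176²+0.0144²) = 0.7740.
B = (4π×10⁻⁷ × 21.7) / (4π × 0.0144) × (0.0000 + 0.7740) = 1.17×10⁻⁴ T.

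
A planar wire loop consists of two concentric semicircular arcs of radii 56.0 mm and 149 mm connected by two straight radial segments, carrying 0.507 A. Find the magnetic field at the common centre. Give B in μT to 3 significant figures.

B ≈ 1.78 μT

The radial connectors point toward the centre, so dl × r̂ = 0 and they contribute nothing.
Each semicircle gives μ₀I/(4R): inner arc 2.84×10⁻⁶ T, outer arc 1.07×10⁻⁶ T.
The two arcs carry current in opposite angular senses, so their fields oppose: B = |2.84×10⁻⁶ − 1.07×10⁻⁶| = 1.78×10⁻⁶ T.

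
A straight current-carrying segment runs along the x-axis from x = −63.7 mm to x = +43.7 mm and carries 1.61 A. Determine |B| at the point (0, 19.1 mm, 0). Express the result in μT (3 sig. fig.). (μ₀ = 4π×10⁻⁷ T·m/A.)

B ≈ 15.8 μT

For a finite straight segment, B = (μ₀I/4πd)(sinθ₁ + sinθ₂), where θ₁, θ₂ are the angles from the perpendicular to each end.
The perpendicular distance is d = 0.0191 m; the end-offsets along the wire are a = 0.0637 m and b = 0.0437 m.
sinθ₁ = 0.0637/√(0.0637²+0.0191²) = 0.9579; sinθ₂ = 0.0437/√(0.0437²+0.0191²) = 0.9163.
B = (4π×10⁻⁷ × 1.61) / (4π × 0.0191) × (0.9579 + 0.9163) = 1.58×10⁻⁵ T.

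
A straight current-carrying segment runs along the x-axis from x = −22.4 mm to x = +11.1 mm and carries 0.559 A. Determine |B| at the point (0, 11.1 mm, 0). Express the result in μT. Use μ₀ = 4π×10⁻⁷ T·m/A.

For a finite straight segment, B = (μ₀I/4πd)(sinθ₁ + sinθ₂), where θ₁, θ₂ are the angles from the perpendicular to each end.
The perpendicular distance is d = 0.0111 m; the end-offsets along the wire are a = 0.0224 m and b = 0.0111 m.
sinθ₁ = 0.0224/√(0.0224²+0.0111²) = 0.8960; sinθ₂ = 0.0111/√(0.0111²+0.0111²) = 0.7071.
B = (4π×10⁻⁷ × 0.559) / (4π × 0.0111) × (0.8960 + 0.7071) = 8.07×10⁻⁶ T.

B ≈ 8.07 μT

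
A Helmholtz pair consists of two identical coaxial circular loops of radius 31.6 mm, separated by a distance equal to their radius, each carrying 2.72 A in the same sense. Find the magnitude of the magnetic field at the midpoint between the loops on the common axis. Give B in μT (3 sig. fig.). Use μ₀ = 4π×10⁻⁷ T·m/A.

B ≈ 77.4 μT

Each loop contributes B = μ₀IR²/[2(R²+z²)^(3/2)] on the axis, with z measured from that loop.
Loop 1 (z = 0.0158 m): B₁ = 3.87×10⁻⁵ T. Loop 2 (z = 0.0158 m): B₂ = 3.87×10⁻⁵ T.
The fields add: B = B₁ + B₂ = 7.74×10⁻⁵ T.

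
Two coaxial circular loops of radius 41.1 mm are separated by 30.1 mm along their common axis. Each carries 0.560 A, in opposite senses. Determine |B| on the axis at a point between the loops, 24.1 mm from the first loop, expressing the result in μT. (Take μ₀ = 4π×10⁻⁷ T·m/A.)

Each loop contributes B = μ₀IR²/[2(R²+z²)^(3/2)] on the axis, with z measured from that loop.
Loop 1 (z = 0.0241 m): B₁ = 5.50×10⁻⁶ T. Loop 2 (z = 0.006 m): B₂ = 8.29×10⁻⁶ T.
The fields oppose: B = |B₁ − B₂| = 2.80×10⁻⁶ T.

B ≈ 2.80 μT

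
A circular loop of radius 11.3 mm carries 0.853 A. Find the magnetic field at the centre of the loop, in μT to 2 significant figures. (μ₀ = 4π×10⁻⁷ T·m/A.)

B ≈ 47 μT

At the centre of a circular loop the Biot–Savart law gives B = μ₀I/(2R).
B = (4π×10⁻⁷ × 0.853) / (2 × 0.0113) = 4.74×10⁻⁵ T.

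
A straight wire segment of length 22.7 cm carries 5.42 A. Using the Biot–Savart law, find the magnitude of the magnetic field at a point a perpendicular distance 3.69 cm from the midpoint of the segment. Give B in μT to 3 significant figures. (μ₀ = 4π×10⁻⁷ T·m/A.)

B ≈ 27.9 μT

For a finite straight segment, B = (μ₀I/4πd)(sinθ₁ + sinθ₂), where θ₁, θ₂ are the angles from the perpendicular to each end.
The perpendicular from the point meets the wire at its midpoint, so each end is L/2 = 0.1135 m away along the wire.
sinθ₁ = 0.1135/√(0.1135²+0.0369²) = 0.9510; sinθ₂ = 0.1135/√(0.1135²+0.0369²) = 0.9510.
B = (4π×10⁻⁷ × 5.42) / (4π × 0.0369) × (0.9510 + 0.9510) = 2.79×10⁻⁵ T.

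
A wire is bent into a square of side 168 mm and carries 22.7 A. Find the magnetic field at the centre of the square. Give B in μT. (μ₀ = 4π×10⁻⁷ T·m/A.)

B ≈ 153 μT

Each side is a finite straight segment at perpendicular distance d = a/(2 tan(π/4)) = 0.084 m from the centre, with end-angles ±π/4.
One side contributes B₁ = (μ₀I/4πd)·2 sin(π/4) = 3.82×10⁻⁵ T.
All 4 sides add in the same direction: B = 4 × 3.82×10⁻⁵ = 1.53×10⁻⁴ T.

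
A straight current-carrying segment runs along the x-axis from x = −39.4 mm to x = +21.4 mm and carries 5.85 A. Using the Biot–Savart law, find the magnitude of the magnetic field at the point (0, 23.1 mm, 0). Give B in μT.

For a finite straight segment, B = (μ₀I/4πd)(sinθ₁ + sinθ₂), where θ₁, θ₂ are the angles from the perpendicular to each end.
The perpendicular distance is d = 0.0231 m; the end-offsets along the wire are a = 0.0394 m and b = 0.0214 m.
sinθ₁ = 0.0394/√(0.0394²+0.0231²) = 0.8627; sinθ₂ = 0.0214/√(0.0214²+0.0231²) = 0.6796.
B = (4π×10⁻⁷ × 5.85) / (4π × 0.0231) × (0.8627 + 0.6796) = 3.91×10⁻⁵ T.

B ≈ 39.1 μT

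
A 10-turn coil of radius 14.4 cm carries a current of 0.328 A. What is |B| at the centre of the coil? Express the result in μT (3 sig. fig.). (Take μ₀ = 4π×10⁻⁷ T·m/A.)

B ≈ 14.3 μT

For an N-turn flat coil, B = Nμ₀I/(2R) with R = 0.144 m.
B = 10 × 1.43×10⁻⁶ T = 1.43×10⁻⁵ T.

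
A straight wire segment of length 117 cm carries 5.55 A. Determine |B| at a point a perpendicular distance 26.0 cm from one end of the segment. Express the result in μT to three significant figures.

For a finite straight segment, B = (μ₀I/4πd)(sinθ₁ + sinθ₂), where θ₁, θ₂ are the angles from the perpendicular to each end.
The perpendicular foot is at one end, so the two end-offsets along the wire are 0 and L = 1.17 m.
sinθ₁ = 0/√(0²+0.26²) = 0.0000; sinθ₂ = 1.17/√(1.17²+0.26²) = 0.9762.
B = (4π×10⁻⁷ × 5.55) / (4π × 0.26) × (0.0000 + 0.9762) = 2.08×10⁻⁶ T.

B ≈ 2.08 μT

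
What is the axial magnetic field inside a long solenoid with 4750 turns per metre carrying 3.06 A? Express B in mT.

Inside a long solenoid, B = μ₀nI with n = 4750 turns/m.
B = 4π×10⁻⁷ × 4750 × 3.06 = 1.83×10⁻² T.

B ≈ 18.3 mT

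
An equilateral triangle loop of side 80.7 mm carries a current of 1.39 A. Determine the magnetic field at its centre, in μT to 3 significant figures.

B ≈ 31.0 μT

Each side is a finite straight segment at perpendicular distance d = a/(2 tan(π/3)) = 0.0233 m from the centre, with end-angles ±π/3.
One side contributes B₁ = (μ₀I/4πd)·2 sin(π/3) = 1.03×10⁻⁵ T.
All 3 sides add in the same direction: B = 3 × 1.03×10⁻⁵ = 3.10×10⁻⁵ T.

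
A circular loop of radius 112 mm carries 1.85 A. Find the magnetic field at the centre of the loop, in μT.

At the centre of a circular loop the Biot–Savart law gives B = μ₀I/(2R).
B = (4π×10⁻⁷ × 1.85) / (2 × 0.112) = 1.04×10⁻⁵ T.

B ≈ 10.4 μT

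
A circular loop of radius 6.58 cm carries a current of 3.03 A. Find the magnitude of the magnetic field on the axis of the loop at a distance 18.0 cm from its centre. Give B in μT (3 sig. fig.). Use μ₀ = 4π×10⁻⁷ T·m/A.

B ≈ 1.17 μT

On the axis of a circular loop, B = μ₀IR² / [2(R²+z²)^(3/2)].
R² + z² = (0.0658)² + (0.18)² = 0.03673 m², and (R²+z²)^(3/2) = 7.04×10⁻³ m³.
B = (4π×10⁻⁷ × 3.03 × 0.00433) / (2 × 7.04×10⁻³) = 1.17×10⁻⁶ T.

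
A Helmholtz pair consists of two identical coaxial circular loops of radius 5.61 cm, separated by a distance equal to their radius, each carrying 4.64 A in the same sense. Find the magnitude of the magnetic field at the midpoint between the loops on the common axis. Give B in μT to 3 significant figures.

Each loop contributes B = μ₀IR²/[2(R²+z²)^(3/2)] on the axis, with z measured from that loop.
Loop 1 (z = 0.02805 m): B₁ = 3.72×10⁻⁵ T. Loop 2 (z = 0.02805 m): B₂ = 3.72×10⁻⁵ T.
The fields add: B = B₁ + B₂ = 7.44×10⁻⁵ T.

B ≈ 74.4 μT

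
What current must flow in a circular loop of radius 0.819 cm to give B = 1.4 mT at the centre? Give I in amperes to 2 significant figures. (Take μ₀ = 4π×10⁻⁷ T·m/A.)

I ≈ 18 A

At the centre of a circular loop B = μ₀I/(2R), so I = 2RB/μ₀.
With R = 0.00819 m, I = 2 × 0.00819 × 1.40×10⁻³ / (4π×10⁻⁷) = 18.2 A.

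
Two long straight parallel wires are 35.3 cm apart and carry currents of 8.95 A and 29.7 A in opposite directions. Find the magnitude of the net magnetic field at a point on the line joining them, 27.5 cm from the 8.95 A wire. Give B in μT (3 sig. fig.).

Each long wire gives B = μ₀I/(2πd). Distances are d₁ = 0.275 m and d₂ = 0.078 m.
B₁ = 6.51×10⁻⁶ T, B₂ = 7.62×10⁻⁵ T.
Between antiparallel currents both contributions point the same way, so they add. B = B₁ + B₂ = 6.51×10⁻⁶ + 7.62×10⁻⁵ = 8.27×10⁻⁵ T.

B ≈ 82.7 μT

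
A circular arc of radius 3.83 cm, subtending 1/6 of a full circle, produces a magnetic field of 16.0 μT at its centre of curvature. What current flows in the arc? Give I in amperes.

I ≈ 5.85 A

For a circular arc, B = μ₀Iφ/(4πR) with φ in radians; here φ = 1.047 rad.
So I = 4πRB/(μ₀φ) = 4π × 0.0383 × 1.60×10⁻⁵ / (4π×10⁻⁷ × 1.047) = 5.85 A.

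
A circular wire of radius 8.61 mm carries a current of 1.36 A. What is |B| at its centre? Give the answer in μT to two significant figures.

At the centre of a circular loop the Biot–Savart law gives B = μ₀I/(2R).
B = (4π×10⁻⁷ × 1.36) / (2 × 0.00861) = 9.92×10⁻⁵ T.

B ≈ 99 μT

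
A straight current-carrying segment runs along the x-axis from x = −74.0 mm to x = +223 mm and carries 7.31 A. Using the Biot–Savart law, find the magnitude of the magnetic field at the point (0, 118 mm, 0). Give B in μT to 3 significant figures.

B ≈ 8.77 μT

For a finite straight segment, B = (μ₀I/4πd)(sinθ₁ + sinθ₂), where θ₁, θ₂ are the angles from the perpendicular to each end.
The perpendicular distance is d = 0.118 m; the end-offsets along the wire are a = 0.074 m and b = 0.223 m.
sinθ₁ = 0.074/√(0.074²+0.118²) = 0.5313; sinθ₂ = 0.223/√(0.223²+0.118²) = 0.8839.
B = (4π×10⁻⁷ × 7.31) / (4π × 0.118) × (0.5313 + 0.8839) = 8.77×10⁻⁶ T.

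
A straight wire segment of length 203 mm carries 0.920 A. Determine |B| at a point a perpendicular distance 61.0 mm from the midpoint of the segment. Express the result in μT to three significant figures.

B ≈ 2.59 μT

For a finite straight segment, B = (μ₀I/4πd)(sinθ₁ + sinθ₂), where θ₁, θ₂ are the angles from the perpendicular to each end.
The perpendicular from the point meets the wire at its midpoint, so each end is L/2 = 0.1015 m away along the wire.
sinθ₁ = 0.1015/√(0.1015²+0.061²) = 0.8571; sinθ₂ = 0.1015/√(0.1015²+0.061²) = 0.8571.
B = (4π×10⁻⁷ × 0.920) / (4π × 0.061) × (0.8571 + 0.8571) = 2.59×10⁻⁶ T.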